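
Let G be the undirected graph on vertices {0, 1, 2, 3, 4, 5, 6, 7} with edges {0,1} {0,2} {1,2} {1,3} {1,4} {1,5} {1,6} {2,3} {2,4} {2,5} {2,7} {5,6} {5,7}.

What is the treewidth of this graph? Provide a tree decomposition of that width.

Treewidth 2.
One such decomposition:
Bags: B1 = {1, 2, 5}  B2 = {1, 5, 6}  B3 = {1, 2, 3}  B4 = {2, 5, 7}  B5 = {0, 1, 2}  B6 = {1, 2, 4}
Tree: B1–B2, B1–B3, B1–B4, B1–B5, B3–B6

The largest bag has 3 vertices, giving width 2; this decomposition certifies tw(G) ≤ 2. On the other hand G contains the 3-clique {0, 1, 2}. A clique must lie in a single bag of any decomposition, so no decomposition can have width below 2. The upper and lower bounds meet at 2, so that is the treewidth.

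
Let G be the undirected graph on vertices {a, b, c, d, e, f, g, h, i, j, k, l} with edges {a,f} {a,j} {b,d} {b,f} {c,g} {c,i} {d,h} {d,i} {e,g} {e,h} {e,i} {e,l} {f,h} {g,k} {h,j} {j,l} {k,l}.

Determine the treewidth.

3

A width-3 tree decomposition is:
Bags: B1 = {a, b, d, f}  B2 = {a, d, f, h}  B3 = {a, d, h, j}  B4 = {d, h, i, j}  B5 = {e, h, i, j}  B6 = {e, i, j, l}  B7 = {c, e, i, l}  B8 = {c, e, g, l}  B9 = {c, g, k, l}
Tree: B1–B2, B2–B3, B3–B4, B4–B5, B5–B6, B6–B7, B7–B8, B8–B9
The largest bag has 4 vertices, giving width 3; this decomposition certifies tw(G) ≤ 3. For the lower bound: the 4 vertex sets {a,b,f}, {d}, {h}, {e,i,j,l} are disjoint, each induces a connected subgraph, and every pair is joined by at least one edge of G. Contracting each set to a single vertex therefore yields K_{4} as a minor, and since treewidth is minor-monotone, tw(G) ≥ tw(K_{4}) = 3. The upper and lower bounds meet at 3, so that is the treewidth.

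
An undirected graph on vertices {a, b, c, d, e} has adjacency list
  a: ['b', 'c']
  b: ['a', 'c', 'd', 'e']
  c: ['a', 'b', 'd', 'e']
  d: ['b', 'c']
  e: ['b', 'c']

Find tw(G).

2

A width-2 tree decomposition is:
Bags: B1 = {b, c, d}  B2 = {a, b, c}  B3 = {b, c, e}
Tree: B1–B2, B2–B3
Every bag has size at most 3, so the width is 3 − 1 = 2 and tw(G) ≤ 2. Conversely, {b, c, d} is a clique of size 3, and the vertices of any clique must share a bag in every tree decomposition; so some bag has ≥ 3 vertices and tw(G) ≥ 2. The upper and lower bounds meet at 2, so that is the treewidth.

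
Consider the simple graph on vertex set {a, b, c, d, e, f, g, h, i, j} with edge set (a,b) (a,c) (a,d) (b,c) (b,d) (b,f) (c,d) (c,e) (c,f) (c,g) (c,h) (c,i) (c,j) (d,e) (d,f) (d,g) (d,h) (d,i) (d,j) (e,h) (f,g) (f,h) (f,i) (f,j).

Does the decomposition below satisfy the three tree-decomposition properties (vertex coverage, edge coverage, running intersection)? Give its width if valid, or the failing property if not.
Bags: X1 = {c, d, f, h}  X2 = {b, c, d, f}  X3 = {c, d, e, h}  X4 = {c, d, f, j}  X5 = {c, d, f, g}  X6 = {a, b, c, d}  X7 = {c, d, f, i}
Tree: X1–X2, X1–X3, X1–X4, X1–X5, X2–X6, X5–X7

Every vertex of G appears in some bag (union = {a, b, c, d, e, f, g, h, i, j}); every edge is covered by a bag; and for each vertex v the set of bags containing v is connected in the bag tree. The decomposition is therefore valid. The largest bag has 4 vertices, so the width is 3.

Yes; width 3.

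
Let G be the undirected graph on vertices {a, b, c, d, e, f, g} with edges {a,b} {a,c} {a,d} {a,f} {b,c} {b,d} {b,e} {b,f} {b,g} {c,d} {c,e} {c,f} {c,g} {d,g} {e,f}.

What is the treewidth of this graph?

A width-3 tree decomposition is:
Bags: B1 = {a, b, c, f}  B2 = {a, b, c, d}  B3 = {b, c, d, g}  B4 = {b, c, e, f}
Tree: B1–B2, B2–B3, B1–B4
The largest bag has 4 vertices, giving width 3; this decomposition certifies tw(G) ≤ 3. Conversely, {b, c, d, g} is a clique of size 4, and the vertices of any clique must share a bag in every tree decomposition; so some bag has ≥ 4 vertices and tw(G) ≥ 3. Combining the bounds, tw(G) = 3.

3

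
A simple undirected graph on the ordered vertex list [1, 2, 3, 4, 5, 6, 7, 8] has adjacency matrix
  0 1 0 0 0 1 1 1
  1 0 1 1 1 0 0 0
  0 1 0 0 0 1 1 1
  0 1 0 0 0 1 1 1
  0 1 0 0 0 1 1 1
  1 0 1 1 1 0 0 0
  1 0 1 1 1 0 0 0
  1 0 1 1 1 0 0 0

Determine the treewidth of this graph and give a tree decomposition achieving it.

Treewidth 4.
Bags: B1 = {1, 3, 4, 5, 7}  B2 = {1, 3, 4, 5, 8}  B3 = {1, 2, 3, 4, 5}  B4 = {1, 3, 4, 5, 6}
Tree: B1–B2, B2–B3, B3–B4

Each bag holds 5 vertices, so the decomposition has width 4, which upper-bounds the treewidth. For the lower bound: the 5 vertex sets {3,7}, {5,8}, {2,4}, {1}, {6} are disjoint, each induces a connected subgraph, and every pair is joined by at least one edge of G. Contracting each set to a single vertex therefore yields K_{5} as a minor, and since treewidth is minor-monotone, tw(G) ≥ tw(K_{5}) = 4. Hence tw(G) = 4 exactly.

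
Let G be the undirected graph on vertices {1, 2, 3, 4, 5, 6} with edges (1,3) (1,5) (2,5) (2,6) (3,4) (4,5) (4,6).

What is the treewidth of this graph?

A width-2 tree decomposition is:
Bags: B1 = {2, 5, 6}  B2 = {4, 5, 6}  B3 = {1, 4, 5}  B4 = {1, 3, 4}
Tree: B1–B2, B2–B3, B3–B4
Every bag has size at most 3, so the width is 3 − 1 = 2 and tw(G) ≤ 2. For the lower bound, G contains the cycle 2–6–4–5–2, so G is not a forest; only forests have treewidth ≤ 1, hence tw(G) ≥ 2. Therefore the treewidth is 2.

2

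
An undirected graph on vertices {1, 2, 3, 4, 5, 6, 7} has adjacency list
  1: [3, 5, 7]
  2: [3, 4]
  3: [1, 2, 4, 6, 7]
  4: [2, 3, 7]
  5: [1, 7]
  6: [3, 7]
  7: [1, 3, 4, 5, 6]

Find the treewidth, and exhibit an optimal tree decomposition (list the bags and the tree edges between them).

Treewidth 2.
One such decomposition:
Bags: B1 = {3, 6, 7}  B2 = {3, 4, 7}  B3 = {2, 3, 4}  B4 = {1, 3, 7}  B5 = {1, 5, 7}
Tree: B1–B2, B2–B3, B1–B4, B4–B5

Each bag holds 3 vertices, so the decomposition has width 2, which upper-bounds the treewidth. On the other hand G contains the 3-clique {2, 3, 4}. A clique must lie in a single bag of any decomposition, so no decomposition can have width below 2. Combining the bounds, tw(G) = 2.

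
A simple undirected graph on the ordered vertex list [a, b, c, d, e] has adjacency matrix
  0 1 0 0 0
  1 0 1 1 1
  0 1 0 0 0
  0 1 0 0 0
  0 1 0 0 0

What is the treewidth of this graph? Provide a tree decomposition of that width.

Treewidth 1.
One optimal decomposition is:
Bags: B1 = {b, d}  B2 = {b, c}  B3 = {a, b}  B4 = {b, e}
Tree: B1–B2, B1–B3, B3–B4

Each bag holds 2 vertices, so the decomposition has width 1, which upper-bounds the treewidth. Any graph with an edge has treewidth ≥ 1, and G has the edge b–d. Therefore the treewidth is 1.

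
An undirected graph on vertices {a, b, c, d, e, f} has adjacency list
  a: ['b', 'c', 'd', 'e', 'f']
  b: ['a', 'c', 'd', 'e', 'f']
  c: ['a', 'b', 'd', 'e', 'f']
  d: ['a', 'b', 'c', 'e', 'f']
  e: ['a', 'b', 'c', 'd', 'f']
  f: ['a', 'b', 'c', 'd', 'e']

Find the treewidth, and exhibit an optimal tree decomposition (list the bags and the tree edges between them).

Treewidth 5.
One such decomposition:
Bags: B1 = {a, b, c, d, e, f}
Tree: (single bag)

A single bag containing all 6 vertices is trivially a valid decomposition of width 5. Conversely, {a, b, c, d, e, f} is a clique of size 6, and the vertices of any clique must share a bag in every tree decomposition; so some bag has ≥ 6 vertices and tw(G) ≥ 5. The upper and lower bounds meet at 5, so that is the treewidth.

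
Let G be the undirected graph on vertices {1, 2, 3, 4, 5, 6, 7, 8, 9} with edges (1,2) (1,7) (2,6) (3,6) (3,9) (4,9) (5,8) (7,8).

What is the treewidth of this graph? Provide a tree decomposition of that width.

The largest bag has 2 vertices, giving width 1; this decomposition certifies tw(G) ≤ 1. G has an edge, so its treewidth is at least 1. Therefore the treewidth is 1.

Treewidth 1.
One optimal decomposition is:
Bags: B1 = {4, 9}  B2 = {3, 9}  B3 = {3, 6}  B4 = {2, 6}  B5 = {1, 2}  B6 = {1, 7}  B7 = {7, 8}  B8 = {5, 8}
Tree: B1–B2, B2–B3, B3–B4, B4–B5, B5–B6, B6–B7, B7–B8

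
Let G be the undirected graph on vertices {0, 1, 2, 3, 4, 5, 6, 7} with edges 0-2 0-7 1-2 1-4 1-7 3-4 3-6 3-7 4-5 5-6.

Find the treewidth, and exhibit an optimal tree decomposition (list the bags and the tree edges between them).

Treewidth 2.
One optimal decomposition is:
Bags: B1 = {0, 1, 2}  B2 = {0, 1, 7}  B3 = {1, 4, 7}  B4 = {3, 4, 7}  B5 = {3, 4, 5}  B6 = {3, 5, 6}
Tree: B1–B2, B2–B3, B3–B4, B4–B5, B5–B6

Every bag has size at most 3, so the width is 3 − 1 = 2 and tw(G) ≤ 2. The edges 2–0–7–1–2 form a cycle, so G is not a tree and its treewidth is at least 2. The upper and lower bounds meet at 2, so that is the treewidth.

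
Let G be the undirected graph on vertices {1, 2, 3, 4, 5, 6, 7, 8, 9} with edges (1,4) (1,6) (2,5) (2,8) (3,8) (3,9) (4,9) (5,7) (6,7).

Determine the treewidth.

A width-2 tree decomposition is:
Bags: B1 = {1, 6, 7}  B2 = {1, 4, 7}  B3 = {4, 7, 9}  B4 = {3, 7, 9}  B5 = {3, 7, 8}  B6 = {2, 7, 8}  B7 = {2, 5, 7}
Tree: B1–B2, B2–B3, B3–B4, B4–B5, B5–B6, B6–B7
Every bag has size at most 3, so the width is 3 − 1 = 2 and tw(G) ≤ 2. Since 7–6–1–4–9–3–8–2–5–7 is a cycle in G, G is not acyclic. Forests are exactly the graphs of treewidth ≤ 1, so tw(G) ≥ 2. The upper and lower bounds meet at 2, so that is the treewidth.

2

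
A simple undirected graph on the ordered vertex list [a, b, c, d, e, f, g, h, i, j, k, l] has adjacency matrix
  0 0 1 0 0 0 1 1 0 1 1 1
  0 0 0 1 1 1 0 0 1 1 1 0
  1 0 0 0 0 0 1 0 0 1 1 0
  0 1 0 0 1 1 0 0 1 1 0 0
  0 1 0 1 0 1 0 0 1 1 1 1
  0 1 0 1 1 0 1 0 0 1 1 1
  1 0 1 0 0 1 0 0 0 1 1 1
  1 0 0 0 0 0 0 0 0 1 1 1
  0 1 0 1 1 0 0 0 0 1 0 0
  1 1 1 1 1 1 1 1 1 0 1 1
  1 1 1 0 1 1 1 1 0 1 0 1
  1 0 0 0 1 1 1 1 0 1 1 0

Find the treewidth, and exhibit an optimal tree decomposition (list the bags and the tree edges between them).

Treewidth 4.
Bags: B1 = {b, e, f, j, k}  B2 = {b, d, e, f, j}  B3 = {e, f, j, k, l}  B4 = {f, g, j, k, l}  B5 = {a, g, j, k, l}  B6 = {a, h, j, k, l}  B7 = {a, c, g, j, k}  B8 = {b, d, e, i, j}
Tree: B1–B2, B1–B3, B3–B4, B4–B5, B5–B6, B5–B7, B2–B8

Every bag has size at most 5, so the width is 5 − 1 = 4 and tw(G) ≤ 4. On the other hand G contains the 5-clique {b, d, e, f, j}. A clique must lie in a single bag of any decomposition, so no decomposition can have width below 4. The upper and lower bounds meet at 4, so that is the treewidth.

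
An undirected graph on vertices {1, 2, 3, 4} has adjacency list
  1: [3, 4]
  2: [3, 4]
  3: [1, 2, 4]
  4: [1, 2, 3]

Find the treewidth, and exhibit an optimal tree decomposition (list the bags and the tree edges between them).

Each bag holds 3 vertices, so the decomposition has width 2, which upper-bounds the treewidth. Conversely, {1, 3, 4} is a clique of size 3, and the vertices of any clique must share a bag in every tree decomposition; so some bag has ≥ 3 vertices and tw(G) ≥ 2. Combining the bounds, tw(G) = 2.

Treewidth 2.
Bags: B1 = {2, 3, 4}  B2 = {1, 3, 4}
Tree: B1–B2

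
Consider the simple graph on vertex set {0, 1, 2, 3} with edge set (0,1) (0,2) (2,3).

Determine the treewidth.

1

A width-1 tree decomposition is:
Bags: B1 = {2, 3}  B2 = {0, 2}  B3 = {0, 1}
Tree: B1–B2, B2–B3
Each bag holds 2 vertices, so the decomposition has width 1, which upper-bounds the treewidth. Since G has at least one edge (e.g. 3–2), it is not an edgeless graph, so tw(G) ≥ 1. Therefore the treewidth is 1.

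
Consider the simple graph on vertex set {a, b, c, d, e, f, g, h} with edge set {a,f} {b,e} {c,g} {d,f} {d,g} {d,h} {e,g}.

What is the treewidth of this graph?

A width-1 tree decomposition is:
Bags: B1 = {d, g}  B2 = {d, f}  B3 = {d, h}  B4 = {a, f}  B5 = {e, g}  B6 = {b, e}  B7 = {c, g}
Tree: B1–B2, B2–B3, B2–B4, B1–B5, B5–B6, B1–B7
Every bag has size at most 2, so the width is 2 − 1 = 1 and tw(G) ≤ 1. Any graph with an edge has treewidth ≥ 1, and G has the edge d–g. Combining the bounds, tw(G) = 1.

1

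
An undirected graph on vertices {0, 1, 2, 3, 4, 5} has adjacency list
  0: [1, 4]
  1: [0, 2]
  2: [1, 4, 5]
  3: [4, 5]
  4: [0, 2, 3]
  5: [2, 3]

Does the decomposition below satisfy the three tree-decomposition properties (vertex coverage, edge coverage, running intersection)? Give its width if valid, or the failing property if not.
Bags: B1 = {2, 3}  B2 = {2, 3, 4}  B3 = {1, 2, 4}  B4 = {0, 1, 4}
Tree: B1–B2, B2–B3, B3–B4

No — vertex 5 appears in no bag.

A tree decomposition must satisfy three properties: every vertex lies in some bag; for every edge, both endpoints lie together in some bag; and for every vertex, the bags containing it form a connected subtree. Here vertex 5 appears in no bag, so the decomposition is invalid.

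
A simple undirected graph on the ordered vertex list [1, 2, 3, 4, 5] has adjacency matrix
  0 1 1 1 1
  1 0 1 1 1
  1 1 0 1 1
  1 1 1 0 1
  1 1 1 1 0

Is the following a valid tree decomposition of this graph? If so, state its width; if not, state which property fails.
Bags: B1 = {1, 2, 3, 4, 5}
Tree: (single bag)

Yes; width 4.

Every vertex of G appears in some bag (union = {1, 2, 3, 4, 5}); every edge is covered by a bag; and for each vertex v the set of bags containing v is connected in the bag tree. The decomposition is therefore valid. The largest bag has 5 vertices, so the width is 4.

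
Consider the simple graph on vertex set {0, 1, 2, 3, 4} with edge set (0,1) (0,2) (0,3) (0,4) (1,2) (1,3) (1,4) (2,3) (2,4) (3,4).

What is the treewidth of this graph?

4

A width-4 tree decomposition is:
Bags: B1 = {0, 1, 2, 3, 4}
Tree: (single bag)
A single bag containing all 5 vertices is trivially a valid decomposition of width 4. Conversely, {0, 1, 2, 3, 4} is a clique of size 5, and the vertices of any clique must share a bag in every tree decomposition; so some bag has ≥ 5 vertices and tw(G) ≥ 4. The upper and lower bounds meet at 4, so that is the treewidth.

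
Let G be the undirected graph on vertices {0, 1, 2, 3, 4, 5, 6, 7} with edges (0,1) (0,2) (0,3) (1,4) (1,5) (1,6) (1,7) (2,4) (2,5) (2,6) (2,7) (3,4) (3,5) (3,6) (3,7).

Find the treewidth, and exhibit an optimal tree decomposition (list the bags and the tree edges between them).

Each bag holds 4 vertices, so the decomposition has width 3, which upper-bounds the treewidth. For the lower bound: the 4 vertex sets {2,6}, {1,4}, {3}, {5} are disjoint, each induces a connected subgraph, and every pair is joined by at least one edge of G. Contracting each set to a single vertex therefore yields K_{4} as a minor, and since treewidth is minor-monotone, tw(G) ≥ tw(K_{4}) = 3. Combining the bounds, tw(G) = 3.

Treewidth 3.
Bags: B1 = {1, 2, 3, 6}  B2 = {1, 2, 3, 4}  B3 = {1, 2, 3, 5}  B4 = {0, 1, 2, 3}  B5 = {1, 2, 3, 7}
Tree: B1–B2, B2–B3, B3–B4, B4–B5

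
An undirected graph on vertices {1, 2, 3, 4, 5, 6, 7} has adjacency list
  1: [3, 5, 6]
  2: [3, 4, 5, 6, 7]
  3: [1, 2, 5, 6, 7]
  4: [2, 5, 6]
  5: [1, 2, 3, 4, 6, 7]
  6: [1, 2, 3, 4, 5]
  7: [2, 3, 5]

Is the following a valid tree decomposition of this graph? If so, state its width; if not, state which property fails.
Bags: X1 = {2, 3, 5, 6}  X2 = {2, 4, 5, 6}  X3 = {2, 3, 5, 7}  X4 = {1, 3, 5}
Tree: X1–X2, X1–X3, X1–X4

No — edge (6,1) lies in no bag.

A tree decomposition must satisfy three properties: every vertex lies in some bag; for every edge, both endpoints lie together in some bag; and for every vertex, the bags containing it form a connected subtree. Here edge (6,1) lies in no bag, so the decomposition is invalid.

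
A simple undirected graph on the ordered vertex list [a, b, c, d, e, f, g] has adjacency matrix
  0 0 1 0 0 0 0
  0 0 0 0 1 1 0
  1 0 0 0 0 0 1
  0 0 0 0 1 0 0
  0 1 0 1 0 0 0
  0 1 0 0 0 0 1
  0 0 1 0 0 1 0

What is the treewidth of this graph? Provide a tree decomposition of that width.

Treewidth 1.
Bags: B1 = {d, e}  B2 = {b, e}  B3 = {b, f}  B4 = {f, g}  B5 = {c, g}  B6 = {a, c}
Tree: B1–B2, B2–B3, B3–B4, B4–B5, B5–B6

The largest bag has 2 vertices, giving width 1; this decomposition certifies tw(G) ≤ 1. Since G has at least one edge (e.g. d–e), it is not an edgeless graph, so tw(G) ≥ 1. Therefore the treewidth is 1.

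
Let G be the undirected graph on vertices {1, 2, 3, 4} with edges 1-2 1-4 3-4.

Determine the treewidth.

A width-1 tree decomposition is:
Bags: B1 = {3, 4}  B2 = {1, 4}  B3 = {1, 2}
Tree: B1–B2, B2–B3
The largest bag has 2 vertices, giving width 1; this decomposition certifies tw(G) ≤ 1. Any graph with an edge has treewidth ≥ 1, and G has the edge 3–4. Therefore the treewidth is 1.

1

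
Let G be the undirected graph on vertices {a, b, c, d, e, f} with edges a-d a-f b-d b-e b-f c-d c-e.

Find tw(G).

2

A width-2 tree decomposition is:
Bags: B1 = {b, c, e}  B2 = {b, c, d}  B3 = {b, d, f}  B4 = {a, d, f}
Tree: B1–B2, B2–B3, B3–B4
The largest bag has 3 vertices, giving width 2; this decomposition certifies tw(G) ≤ 2. The edges e–c–d–b–e form a cycle, so G is not a tree and its treewidth is at least 2. Hence tw(G) = 2 exactly.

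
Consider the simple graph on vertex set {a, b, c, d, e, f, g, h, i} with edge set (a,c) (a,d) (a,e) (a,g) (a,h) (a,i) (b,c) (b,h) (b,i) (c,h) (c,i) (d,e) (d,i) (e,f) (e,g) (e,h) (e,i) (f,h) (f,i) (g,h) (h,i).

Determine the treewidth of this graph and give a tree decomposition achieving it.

Each bag holds 4 vertices, so the decomposition has width 3, which upper-bounds the treewidth. On the other hand G contains the 4-clique {a, d, e, i}. A clique must lie in a single bag of any decomposition, so no decomposition can have width below 3. Combining the bounds, tw(G) = 3.

Treewidth 3.
One such decomposition:
Bags: B1 = {a, c, h, i}  B2 = {a, e, h, i}  B3 = {b, c, h, i}  B4 = {a, e, g, h}  B5 = {a, d, e, i}  B6 = {e, f, h, i}
Tree: B1–B2, B1–B3, B2–B4, B2–B5, B2–B6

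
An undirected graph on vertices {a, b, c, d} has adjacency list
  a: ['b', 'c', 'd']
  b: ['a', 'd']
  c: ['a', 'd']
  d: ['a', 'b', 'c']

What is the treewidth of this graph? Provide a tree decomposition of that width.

Treewidth 2.
One optimal decomposition is:
Bags: B1 = {a, b, d}  B2 = {a, c, d}
Tree: B1–B2

The largest bag has 3 vertices, giving width 2; this decomposition certifies tw(G) ≤ 2. On the other hand G contains the 3-clique {a, c, d}. A clique must lie in a single bag of any decomposition, so no decomposition can have width below 2. Hence tw(G) = 2 exactly.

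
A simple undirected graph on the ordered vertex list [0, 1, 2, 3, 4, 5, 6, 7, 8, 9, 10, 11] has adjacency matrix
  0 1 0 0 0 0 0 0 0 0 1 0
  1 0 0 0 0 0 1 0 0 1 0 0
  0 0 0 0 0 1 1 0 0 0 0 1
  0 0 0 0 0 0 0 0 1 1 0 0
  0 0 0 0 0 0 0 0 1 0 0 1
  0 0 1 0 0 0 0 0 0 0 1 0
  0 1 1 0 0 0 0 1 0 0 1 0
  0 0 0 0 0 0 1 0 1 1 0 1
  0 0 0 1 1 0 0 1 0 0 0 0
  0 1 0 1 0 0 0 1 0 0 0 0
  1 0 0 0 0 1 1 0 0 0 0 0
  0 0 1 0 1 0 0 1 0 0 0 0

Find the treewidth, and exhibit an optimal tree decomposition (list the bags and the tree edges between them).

Treewidth 3.
One optimal decomposition is:
Bags: B1 = {0, 2, 5, 10}  B2 = {0, 2, 6, 10}  B3 = {0, 1, 2, 6}  B4 = {1, 2, 6, 11}  B5 = {1, 6, 7, 11}  B6 = {1, 7, 9, 11}  B7 = {4, 7, 9, 11}  B8 = {4, 7, 8, 9}  B9 = {3, 4, 8, 9}
Tree: B1–B2, B2–B3, B3–B4, B4–B5, B5–B6, B6–B7, B7–B8, B8–B9

Every bag has size at most 4, so the width is 4 − 1 = 3 and tw(G) ≤ 3. For the lower bound: the 4 vertex sets {0,5,10}, {2}, {6}, {1,7,9,11} are disjoint, each induces a connected subgraph, and every pair is joined by at least one edge of G. Contracting each set to a single vertex therefore yields K_{4} as a minor, and since treewidth is minor-monotone, tw(G) ≥ tw(K_{4}) = 3. Hence tw(G) = 3 exactly.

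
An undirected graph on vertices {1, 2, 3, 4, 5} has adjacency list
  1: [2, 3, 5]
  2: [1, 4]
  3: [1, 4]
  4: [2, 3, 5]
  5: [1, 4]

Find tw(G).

2

A width-2 tree decomposition is:
Bags: B1 = {1, 3, 4}  B2 = {1, 2, 4}  B3 = {1, 4, 5}
Tree: B1–B2, B2–B3
Each bag holds 3 vertices, so the decomposition has width 2, which upper-bounds the treewidth. For the lower bound, G contains the cycle 4–3–1–2–4, so G is not a forest; only forests have treewidth ≤ 1, hence tw(G) ≥ 2. Hence tw(G) = 2 exactly.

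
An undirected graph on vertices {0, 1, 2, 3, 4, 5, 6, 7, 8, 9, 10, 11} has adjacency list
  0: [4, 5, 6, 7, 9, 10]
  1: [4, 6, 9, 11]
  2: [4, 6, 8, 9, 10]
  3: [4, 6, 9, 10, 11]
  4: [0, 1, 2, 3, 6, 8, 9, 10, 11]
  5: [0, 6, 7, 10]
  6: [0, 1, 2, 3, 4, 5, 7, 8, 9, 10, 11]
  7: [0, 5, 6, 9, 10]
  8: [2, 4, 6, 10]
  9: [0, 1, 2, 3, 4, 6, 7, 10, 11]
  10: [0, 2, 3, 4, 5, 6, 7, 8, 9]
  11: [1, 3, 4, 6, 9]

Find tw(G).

4

A width-4 tree decomposition is:
Bags: B1 = {3, 4, 6, 9, 10}  B2 = {2, 4, 6, 9, 10}  B3 = {0, 4, 6, 9, 10}  B4 = {0, 6, 7, 9, 10}  B5 = {3, 4, 6, 9, 11}  B6 = {0, 5, 6, 7, 10}  B7 = {2, 4, 6, 8, 10}  B8 = {1, 4, 6, 9, 11}
Tree: B1–B2, B2–B3, B3–B4, B1–B5, B4–B6, B2–B7, B5–B8
Every bag has size at most 5, so the width is 5 − 1 = 4 and tw(G) ≤ 4. On the other hand G contains the 5-clique {2, 4, 6, 8, 10}. A clique must lie in a single bag of any decomposition, so no decomposition can have width below 4. The upper and lower bounds meet at 4, so that is the treewidth.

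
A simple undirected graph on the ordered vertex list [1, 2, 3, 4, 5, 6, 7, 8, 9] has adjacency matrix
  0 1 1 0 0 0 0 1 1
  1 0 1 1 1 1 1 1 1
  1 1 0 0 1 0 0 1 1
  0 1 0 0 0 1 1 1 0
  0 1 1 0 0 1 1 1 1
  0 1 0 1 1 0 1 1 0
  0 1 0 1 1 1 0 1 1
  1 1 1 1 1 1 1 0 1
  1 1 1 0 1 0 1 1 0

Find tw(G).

4

A width-4 tree decomposition is:
Bags: B1 = {2, 3, 5, 8, 9}  B2 = {1, 2, 3, 8, 9}  B3 = {2, 5, 7, 8, 9}  B4 = {2, 5, 6, 7, 8}  B5 = {2, 4, 6, 7, 8}
Tree: B1–B2, B1–B3, B3–B4, B4–B5
The largest bag has 5 vertices, giving width 4; this decomposition certifies tw(G) ≤ 4. For the lower bound, the 5 vertices {1, 2, 3, 8, 9} are pairwise adjacent, and any tree decomposition puts a clique entirely inside one bag — forcing width ≥ 4. Combining the bounds, tw(G) = 4.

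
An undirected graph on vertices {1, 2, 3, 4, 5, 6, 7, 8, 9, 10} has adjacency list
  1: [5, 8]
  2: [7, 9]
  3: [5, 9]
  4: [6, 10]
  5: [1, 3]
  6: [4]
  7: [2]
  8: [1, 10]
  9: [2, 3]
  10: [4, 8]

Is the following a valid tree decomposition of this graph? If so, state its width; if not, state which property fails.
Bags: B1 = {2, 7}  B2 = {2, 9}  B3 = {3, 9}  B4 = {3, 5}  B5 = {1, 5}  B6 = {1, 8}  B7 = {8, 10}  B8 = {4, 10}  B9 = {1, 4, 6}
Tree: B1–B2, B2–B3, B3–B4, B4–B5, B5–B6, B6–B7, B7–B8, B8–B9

No — bags containing vertex 1 are not connected in the tree.

A tree decomposition must satisfy three properties: every vertex lies in some bag; for every edge, both endpoints lie together in some bag; and for every vertex, the bags containing it form a connected subtree. Here bags containing vertex 1 are not connected in the tree, so the decomposition is invalid.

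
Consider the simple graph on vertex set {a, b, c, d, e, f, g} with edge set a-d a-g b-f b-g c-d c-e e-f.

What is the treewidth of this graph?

2

A width-2 tree decomposition is:
Bags: B1 = {b, e, f}  B2 = {b, e, g}  B3 = {a, e, g}  B4 = {a, d, e}  B5 = {c, d, e}
Tree: B1–B2, B2–B3, B3–B4, B4–B5
Every bag has size at most 3, so the width is 3 − 1 = 2 and tw(G) ≤ 2. The edges e–f–b–g–a–d–c–e form a cycle, so G is not a tree and its treewidth is at least 2. Hence tw(G) = 2 exactly.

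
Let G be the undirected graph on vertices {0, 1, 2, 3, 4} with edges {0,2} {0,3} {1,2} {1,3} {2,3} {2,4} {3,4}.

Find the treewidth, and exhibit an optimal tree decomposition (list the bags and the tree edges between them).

Each bag holds 3 vertices, so the decomposition has width 2, which upper-bounds the treewidth. For the lower bound, the 3 vertices {0, 2, 3} are pairwise adjacent, and any tree decomposition puts a clique entirely inside one bag — forcing width ≥ 2. Hence tw(G) = 2 exactly.

Treewidth 2.
Bags: B1 = {2, 3, 4}  B2 = {0, 2, 3}  B3 = {1, 2, 3}
Tree: B1–B2, B1–B3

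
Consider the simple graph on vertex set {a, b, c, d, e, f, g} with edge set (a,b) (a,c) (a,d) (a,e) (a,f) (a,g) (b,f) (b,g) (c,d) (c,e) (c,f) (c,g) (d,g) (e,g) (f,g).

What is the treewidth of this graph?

A width-3 tree decomposition is:
Bags: B1 = {a, c, f, g}  B2 = {a, c, d, g}  B3 = {a, c, e, g}  B4 = {a, b, f, g}
Tree: B1–B2, B2–B3, B1–B4
Each bag holds 4 vertices, so the decomposition has width 3, which upper-bounds the treewidth. On the other hand G contains the 4-clique {a, c, d, g}. A clique must lie in a single bag of any decomposition, so no decomposition can have width below 3. Hence tw(G) = 3 exactly.

3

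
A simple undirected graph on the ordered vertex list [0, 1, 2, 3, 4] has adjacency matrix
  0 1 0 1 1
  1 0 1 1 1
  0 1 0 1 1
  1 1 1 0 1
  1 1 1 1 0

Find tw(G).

A width-3 tree decomposition is:
Bags: B1 = {1, 2, 3, 4}  B2 = {0, 1, 3, 4}
Tree: B1–B2
Each bag holds 4 vertices, so the decomposition has width 3, which upper-bounds the treewidth. On the other hand G contains the 4-clique {0, 1, 3, 4}. A clique must lie in a single bag of any decomposition, so no decomposition can have width below 3. Hence tw(G) = 3 exactly.

3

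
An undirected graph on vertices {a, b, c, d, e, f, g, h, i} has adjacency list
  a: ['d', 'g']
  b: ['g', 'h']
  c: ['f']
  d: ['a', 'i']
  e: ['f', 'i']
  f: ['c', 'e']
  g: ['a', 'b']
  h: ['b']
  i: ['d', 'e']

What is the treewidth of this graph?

A width-1 tree decomposition is:
Bags: B1 = {b, h}  B2 = {b, g}  B3 = {a, g}  B4 = {a, d}  B5 = {d, i}  B6 = {e, i}  B7 = {e, f}  B8 = {c, f}
Tree: B1–B2, B2–B3, B3–B4, B4–B5, B5–B6, B6–B7, B7–B8
Every bag has size at most 2, so the width is 2 − 1 = 1 and tw(G) ≤ 1. Any graph with an edge has treewidth ≥ 1, and G has the edge h–b. The upper and lower bounds meet at 1, so that is the treewidth.

1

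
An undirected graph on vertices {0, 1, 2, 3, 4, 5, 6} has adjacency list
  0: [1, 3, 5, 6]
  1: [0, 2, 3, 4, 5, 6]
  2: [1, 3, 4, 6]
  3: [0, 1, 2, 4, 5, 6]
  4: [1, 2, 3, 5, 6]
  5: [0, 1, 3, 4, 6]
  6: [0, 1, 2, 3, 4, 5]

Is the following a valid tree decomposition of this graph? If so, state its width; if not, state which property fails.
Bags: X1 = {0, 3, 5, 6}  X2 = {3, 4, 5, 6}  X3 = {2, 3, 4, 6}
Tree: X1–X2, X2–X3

No — vertex 1 appears in no bag.

A tree decomposition must satisfy three properties: every vertex lies in some bag; for every edge, both endpoints lie together in some bag; and for every vertex, the bags containing it form a connected subtree. Here vertex 1 appears in no bag, so the decomposition is invalid.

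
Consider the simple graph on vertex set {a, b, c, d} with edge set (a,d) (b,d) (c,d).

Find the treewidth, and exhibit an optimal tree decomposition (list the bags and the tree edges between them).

The largest bag has 2 vertices, giving width 1; this decomposition certifies tw(G) ≤ 1. G has an edge, so its treewidth is at least 1. Hence tw(G) = 1 exactly.

Treewidth 1.
One such decomposition:
Bags: B1 = {a, d}  B2 = {b, d}  B3 = {c, d}
Tree: B1–B2, B1–B3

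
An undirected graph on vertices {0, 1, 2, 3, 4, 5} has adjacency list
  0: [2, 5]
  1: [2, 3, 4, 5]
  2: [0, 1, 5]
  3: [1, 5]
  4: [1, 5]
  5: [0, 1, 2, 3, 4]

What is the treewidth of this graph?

2

A width-2 tree decomposition is:
Bags: B1 = {1, 2, 5}  B2 = {1, 3, 5}  B3 = {0, 2, 5}  B4 = {1, 4, 5}
Tree: B1–B2, B1–B3, B1–B4
Every bag has size at most 3, so the width is 3 − 1 = 2 and tw(G) ≤ 2. Conversely, {0, 2, 5} is a clique of size 3, and the vertices of any clique must share a bag in every tree decomposition; so some bag has ≥ 3 vertices and tw(G) ≥ 2. The upper and lower bounds meet at 2, so that is the treewidth.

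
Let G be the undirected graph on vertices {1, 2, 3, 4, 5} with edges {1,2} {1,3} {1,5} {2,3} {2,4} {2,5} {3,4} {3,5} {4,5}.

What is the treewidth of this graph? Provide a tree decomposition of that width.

Treewidth 3.
One such decomposition:
Bags: B1 = {2, 3, 4, 5}  B2 = {1, 2, 3, 5}
Tree: B1–B2

The largest bag has 4 vertices, giving width 3; this decomposition certifies tw(G) ≤ 3. Conversely, {1, 2, 3, 5} is a clique of size 4, and the vertices of any clique must share a bag in every tree decomposition; so some bag has ≥ 4 vertices and tw(G) ≥ 3. Hence tw(G) = 3 exactly.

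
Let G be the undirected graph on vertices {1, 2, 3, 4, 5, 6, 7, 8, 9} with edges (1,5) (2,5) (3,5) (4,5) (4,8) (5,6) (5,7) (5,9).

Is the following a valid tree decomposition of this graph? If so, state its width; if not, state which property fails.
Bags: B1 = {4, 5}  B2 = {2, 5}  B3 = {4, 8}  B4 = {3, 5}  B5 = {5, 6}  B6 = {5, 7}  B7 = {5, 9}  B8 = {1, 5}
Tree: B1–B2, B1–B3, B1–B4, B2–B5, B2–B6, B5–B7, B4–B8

Every vertex of G appears in some bag (union = {1, 2, 3, 4, 5, 6, 7, 8, 9}); every edge is covered by a bag; and for each vertex v the set of bags containing v is connected in the bag tree. The decomposition is therefore valid. The largest bag has 2 vertices, so the width is 1.

Yes; width 1.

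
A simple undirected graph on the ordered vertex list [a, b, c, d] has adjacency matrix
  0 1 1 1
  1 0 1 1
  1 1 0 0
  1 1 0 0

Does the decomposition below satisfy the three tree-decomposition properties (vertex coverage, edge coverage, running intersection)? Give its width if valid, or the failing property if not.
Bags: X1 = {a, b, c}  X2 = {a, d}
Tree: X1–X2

A tree decomposition must satisfy three properties: every vertex lies in some bag; for every edge, both endpoints lie together in some bag; and for every vertex, the bags containing it form a connected subtree. Here edge (b,d) lies in no bag, so the decomposition is invalid.

No — edge (b,d) lies in no bag.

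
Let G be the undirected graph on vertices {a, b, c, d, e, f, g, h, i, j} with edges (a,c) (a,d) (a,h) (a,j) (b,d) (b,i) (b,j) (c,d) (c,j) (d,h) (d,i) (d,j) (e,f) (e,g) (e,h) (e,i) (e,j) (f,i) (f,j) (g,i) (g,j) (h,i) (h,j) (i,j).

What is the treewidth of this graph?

A width-3 tree decomposition is:
Bags: B1 = {e, h, i, j}  B2 = {e, f, i, j}  B3 = {d, h, i, j}  B4 = {b, d, i, j}  B5 = {a, d, h, j}  B6 = {a, c, d, j}  B7 = {e, g, i, j}
Tree: B1–B2, B1–B3, B3–B4, B3–B5, B5–B6, B1–B7
Each bag holds 4 vertices, so the decomposition has width 3, which upper-bounds the treewidth. On the other hand G contains the 4-clique {a, c, d, j}. A clique must lie in a single bag of any decomposition, so no decomposition can have width below 3. Combining the bounds, tw(G) = 3.

3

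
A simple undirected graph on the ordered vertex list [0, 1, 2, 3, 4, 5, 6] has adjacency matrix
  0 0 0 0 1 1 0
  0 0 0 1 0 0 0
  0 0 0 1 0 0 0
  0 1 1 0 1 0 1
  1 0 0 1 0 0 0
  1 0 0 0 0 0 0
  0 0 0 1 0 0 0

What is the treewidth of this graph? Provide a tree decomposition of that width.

Treewidth 1.
Bags: B1 = {3, 6}  B2 = {3, 4}  B3 = {0, 4}  B4 = {1, 3}  B5 = {2, 3}  B6 = {0, 5}
Tree: B1–B2, B2–B3, B2–B4, B1–B5, B3–B6

The largest bag has 2 vertices, giving width 1; this decomposition certifies tw(G) ≤ 1. G has an edge, so its treewidth is at least 1. Combining the bounds, tw(G) = 1.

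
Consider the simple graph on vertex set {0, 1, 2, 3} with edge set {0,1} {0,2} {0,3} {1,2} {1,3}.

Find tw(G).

2

A width-2 tree decomposition is:
Bags: B1 = {0, 1, 2}  B2 = {0, 1, 3}
Tree: B1–B2
Every bag has size at most 3, so the width is 3 − 1 = 2 and tw(G) ≤ 2. On the other hand G contains the 3-clique {0, 1, 2}. A clique must lie in a single bag of any decomposition, so no decomposition can have width below 2. Hence tw(G) = 2 exactly.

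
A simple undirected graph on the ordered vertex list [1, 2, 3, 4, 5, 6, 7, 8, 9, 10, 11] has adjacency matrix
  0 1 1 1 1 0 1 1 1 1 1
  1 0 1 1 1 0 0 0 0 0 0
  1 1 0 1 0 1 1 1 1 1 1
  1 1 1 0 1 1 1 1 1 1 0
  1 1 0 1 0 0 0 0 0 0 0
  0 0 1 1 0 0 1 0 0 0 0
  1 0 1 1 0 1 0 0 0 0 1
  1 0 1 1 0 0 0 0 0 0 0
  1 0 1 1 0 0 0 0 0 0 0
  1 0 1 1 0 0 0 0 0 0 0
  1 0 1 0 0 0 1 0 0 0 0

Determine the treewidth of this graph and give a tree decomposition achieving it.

The largest bag has 4 vertices, giving width 3; this decomposition certifies tw(G) ≤ 3. Conversely, {1, 3, 7, 11} is a clique of size 4, and the vertices of any clique must share a bag in every tree decomposition; so some bag has ≥ 4 vertices and tw(G) ≥ 3. Hence tw(G) = 3 exactly.

Treewidth 3.
Bags: B1 = {1, 3, 4, 10}  B2 = {1, 3, 4, 8}  B3 = {1, 2, 3, 4}  B4 = {1, 3, 4, 9}  B5 = {1, 3, 4, 7}  B6 = {1, 3, 7, 11}  B7 = {3, 4, 6, 7}  B8 = {1, 2, 4, 5}
Tree: B1–B2, B1–B3, B1–B4, B3–B5, B5–B6, B5–B7, B3–B8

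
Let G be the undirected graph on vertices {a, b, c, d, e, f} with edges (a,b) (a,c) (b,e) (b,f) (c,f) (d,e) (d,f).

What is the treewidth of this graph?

A width-2 tree decomposition is:
Bags: B1 = {b, d, e}  B2 = {b, d, f}  B3 = {a, b, f}  B4 = {a, c, f}
Tree: B1–B2, B2–B3, B3–B4
Every bag has size at most 3, so the width is 3 − 1 = 2 and tw(G) ≤ 2. For the lower bound, G contains the cycle e–d–f–b–e, so G is not a forest; only forests have treewidth ≤ 1, hence tw(G) ≥ 2. The upper and lower bounds meet at 2, so that is the treewidth.

2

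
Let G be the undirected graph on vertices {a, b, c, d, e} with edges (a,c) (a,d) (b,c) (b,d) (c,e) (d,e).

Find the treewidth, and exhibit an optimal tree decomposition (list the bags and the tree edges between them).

Treewidth 2.
One such decomposition:
Bags: B1 = {a, c, d}  B2 = {c, d, e}  B3 = {b, c, d}
Tree: B1–B2, B2–B3

The largest bag has 3 vertices, giving width 2; this decomposition certifies tw(G) ≤ 2. The edges c–a–d–e–c form a cycle, so G is not a tree and its treewidth is at least 2. Combining the bounds, tw(G) = 2.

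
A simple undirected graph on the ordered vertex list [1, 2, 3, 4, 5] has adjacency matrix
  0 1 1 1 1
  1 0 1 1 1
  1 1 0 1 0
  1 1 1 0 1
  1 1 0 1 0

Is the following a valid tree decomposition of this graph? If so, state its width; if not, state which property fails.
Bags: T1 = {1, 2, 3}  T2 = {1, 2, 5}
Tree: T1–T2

No — vertex 4 appears in no bag.

A tree decomposition must satisfy three properties: every vertex lies in some bag; for every edge, both endpoints lie together in some bag; and for every vertex, the bags containing it form a connected subtree. Here vertex 4 appears in no bag, so the decomposition is invalid.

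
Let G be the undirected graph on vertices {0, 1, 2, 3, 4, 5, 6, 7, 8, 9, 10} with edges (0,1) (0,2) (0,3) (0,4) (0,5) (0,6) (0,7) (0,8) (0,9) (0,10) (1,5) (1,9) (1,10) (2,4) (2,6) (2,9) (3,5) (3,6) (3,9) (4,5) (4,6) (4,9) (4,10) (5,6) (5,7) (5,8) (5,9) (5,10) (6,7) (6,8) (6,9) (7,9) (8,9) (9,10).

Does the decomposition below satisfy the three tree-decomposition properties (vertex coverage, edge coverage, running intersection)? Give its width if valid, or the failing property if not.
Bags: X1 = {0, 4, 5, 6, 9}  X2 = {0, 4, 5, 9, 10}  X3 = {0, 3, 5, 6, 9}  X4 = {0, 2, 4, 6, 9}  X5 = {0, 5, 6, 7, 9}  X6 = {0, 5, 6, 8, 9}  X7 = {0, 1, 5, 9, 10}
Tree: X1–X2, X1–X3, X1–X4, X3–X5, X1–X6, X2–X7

Yes; width 4.

Checking the three conditions: (i) the bags cover all of {0, 1, 2, 3, 4, 5, 6, 7, 8, 9, 10}; (ii) for each edge, some bag contains both endpoints; (iii) the bags containing any fixed vertex form a subtree. All hold, so the decomposition is valid with width 5 − 1 = 4.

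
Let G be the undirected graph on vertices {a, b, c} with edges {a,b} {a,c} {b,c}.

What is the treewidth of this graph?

2

A width-2 tree decomposition is:
Bags: B1 = {a, b, c}
Tree: (single bag)
A single bag containing all 3 vertices is trivially a valid decomposition of width 2. Conversely, {a, b, c} is a clique of size 3, and the vertices of any clique must share a bag in every tree decomposition; so some bag has ≥ 3 vertices and tw(G) ≥ 2. Combining the bounds, tw(G) = 2.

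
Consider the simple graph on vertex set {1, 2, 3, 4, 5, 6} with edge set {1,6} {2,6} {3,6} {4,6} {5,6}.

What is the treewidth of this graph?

1

A width-1 tree decomposition is:
Bags: B1 = {1, 6}  B2 = {4, 6}  B3 = {2, 6}  B4 = {3, 6}  B5 = {5, 6}
Tree: B1–B2, B1–B3, B2–B4, B3–B5
The largest bag has 2 vertices, giving width 1; this decomposition certifies tw(G) ≤ 1. G has an edge, so its treewidth is at least 1. Therefore the treewidth is 1.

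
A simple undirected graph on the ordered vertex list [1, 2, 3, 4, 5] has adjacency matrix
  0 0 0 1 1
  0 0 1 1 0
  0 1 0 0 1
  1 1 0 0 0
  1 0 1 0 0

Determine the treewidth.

2

A width-2 tree decomposition is:
Bags: B1 = {1, 2, 4}  B2 = {1, 2, 3}  B3 = {1, 3, 5}
Tree: B1–B2, B2–B3
Each bag holds 3 vertices, so the decomposition has width 2, which upper-bounds the treewidth. The edges 1–4–2–3–5–1 form a cycle, so G is not a tree and its treewidth is at least 2. Hence tw(G) = 2 exactly.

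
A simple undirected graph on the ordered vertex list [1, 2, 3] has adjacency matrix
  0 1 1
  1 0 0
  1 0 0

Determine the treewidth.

A width-1 tree decomposition is:
Bags: B1 = {1, 2}  B2 = {1, 3}
Tree: B1–B2
The largest bag has 2 vertices, giving width 1; this decomposition certifies tw(G) ≤ 1. G has an edge, so its treewidth is at least 1. Therefore the treewidth is 1.

1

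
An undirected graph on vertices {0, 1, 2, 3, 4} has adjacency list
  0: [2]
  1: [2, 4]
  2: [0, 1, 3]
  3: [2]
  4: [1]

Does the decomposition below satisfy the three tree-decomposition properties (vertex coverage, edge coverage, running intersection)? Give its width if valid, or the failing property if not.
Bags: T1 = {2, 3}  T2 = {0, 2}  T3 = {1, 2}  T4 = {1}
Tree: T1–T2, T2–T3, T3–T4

No — vertex 4 appears in no bag.

A tree decomposition must satisfy three properties: every vertex lies in some bag; for every edge, both endpoints lie together in some bag; and for every vertex, the bags containing it form a connected subtree. Here vertex 4 appears in no bag, so the decomposition is invalid.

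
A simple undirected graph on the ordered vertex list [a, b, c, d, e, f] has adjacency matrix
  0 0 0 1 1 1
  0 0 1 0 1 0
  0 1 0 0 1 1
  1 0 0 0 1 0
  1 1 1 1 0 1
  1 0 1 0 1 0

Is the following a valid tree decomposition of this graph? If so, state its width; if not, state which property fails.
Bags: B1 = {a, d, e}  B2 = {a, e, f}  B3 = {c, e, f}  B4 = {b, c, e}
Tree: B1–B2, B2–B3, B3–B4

Yes; width 2.

Checking the three conditions: (i) the bags cover all of {a, b, c, d, e, f}; (ii) for each edge, some bag contains both endpoints; (iii) the bags containing any fixed vertex form a subtree. All hold, so the decomposition is valid with width 3 − 1 = 2.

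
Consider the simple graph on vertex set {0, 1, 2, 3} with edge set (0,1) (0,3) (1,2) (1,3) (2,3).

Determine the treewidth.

2

A width-2 tree decomposition is:
Bags: B1 = {0, 1, 3}  B2 = {1, 2, 3}
Tree: B1–B2
Each bag holds 3 vertices, so the decomposition has width 2, which upper-bounds the treewidth. For the lower bound, the 3 vertices {0, 1, 3} are pairwise adjacent, and any tree decomposition puts a clique entirely inside one bag — forcing width ≥ 2. The upper and lower bounds meet at 2, so that is the treewidth.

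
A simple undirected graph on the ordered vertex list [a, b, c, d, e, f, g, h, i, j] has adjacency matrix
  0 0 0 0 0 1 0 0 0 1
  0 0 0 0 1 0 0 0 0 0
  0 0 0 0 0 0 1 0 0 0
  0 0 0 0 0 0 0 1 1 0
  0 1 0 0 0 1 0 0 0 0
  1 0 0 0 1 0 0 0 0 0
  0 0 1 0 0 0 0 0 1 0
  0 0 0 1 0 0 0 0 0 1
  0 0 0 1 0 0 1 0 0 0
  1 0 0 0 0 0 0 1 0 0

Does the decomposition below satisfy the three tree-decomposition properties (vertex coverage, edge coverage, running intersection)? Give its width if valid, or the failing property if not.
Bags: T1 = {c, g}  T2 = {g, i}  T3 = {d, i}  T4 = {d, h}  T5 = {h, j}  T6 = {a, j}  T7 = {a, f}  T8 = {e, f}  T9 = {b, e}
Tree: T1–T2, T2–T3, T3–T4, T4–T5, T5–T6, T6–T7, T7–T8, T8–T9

Yes; width 1.

Checking the three conditions: (i) the bags cover all of {a, b, c, d, e, f, g, h, i, j}; (ii) for each edge, some bag contains both endpoints; (iii) the bags containing any fixed vertex form a subtree. All hold, so the decomposition is valid with width 2 − 1 = 1.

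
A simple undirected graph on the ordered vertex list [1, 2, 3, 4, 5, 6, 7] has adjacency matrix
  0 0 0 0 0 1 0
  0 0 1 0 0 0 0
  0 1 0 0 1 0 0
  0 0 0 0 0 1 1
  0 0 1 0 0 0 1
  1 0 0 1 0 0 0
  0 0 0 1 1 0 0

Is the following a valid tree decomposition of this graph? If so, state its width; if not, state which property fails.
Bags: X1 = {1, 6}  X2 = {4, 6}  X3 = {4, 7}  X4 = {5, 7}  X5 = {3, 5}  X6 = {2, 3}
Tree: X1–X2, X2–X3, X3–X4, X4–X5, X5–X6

Yes; width 1.

Vertex coverage: the bags together contain {1, 2, 3, 4, 5, 6, 7}, the full vertex set. Edge coverage: each edge of G has both endpoints in at least one bag. Running intersection: for every vertex, the bags containing it form a connected subtree. All three properties hold, so this is a valid tree decomposition of width max|bag| − 1 = 1, and hence tw(G) ≤ 1.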